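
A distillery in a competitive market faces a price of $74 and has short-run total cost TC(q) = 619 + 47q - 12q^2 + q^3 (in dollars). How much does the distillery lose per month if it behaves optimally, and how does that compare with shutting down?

AVC = 47 - 12q + q^2; min AVC = $11 at q = 6. Since P = $74 ≥ min AVC, the firm produces.
MC = 47 - 24q + 3q^2. Setting P = MC and taking the root on the rising branch gives q* = 9.
TR = 74·9 = 666. TC = 619 + 180 = 799. Profit = 666 − 799 = -$133.
Shutting down would mean losing the fixed cost of $619, so operating at a loss of $133 is better by $486.

Profit = -$133 at q = 9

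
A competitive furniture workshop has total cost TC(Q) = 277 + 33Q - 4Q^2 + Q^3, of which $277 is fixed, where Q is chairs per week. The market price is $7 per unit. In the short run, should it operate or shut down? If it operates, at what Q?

Shut down

Variable cost is VC = 33Q - 4Q^2 + Q^3, so AVC = VC/Q = 33 - 4Q + Q^2 and MC = dTC/dQ = 33 - 8Q + 3Q^2.
AVC is minimized where dAVC/dQ = -4 + 2Q = 0, at Q = 2; min AVC = 33 - 4·2 + 2^2 = $29.
With P < min AVC ($7 < $29), every unit sold adds to the loss.
Best response: produce nothing and absorb the $277 fixed cost.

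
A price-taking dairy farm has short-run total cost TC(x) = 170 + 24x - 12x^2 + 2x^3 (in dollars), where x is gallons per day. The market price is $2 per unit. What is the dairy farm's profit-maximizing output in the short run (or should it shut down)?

Shut down

Variable cost is VC = 24x - 12x^2 + 2x^3, so AVC = VC/x = 24 - 12x + 2x^2 and MC = dTC/dx = 24 - 24x + 6x^2.
The AVC parabola has its vertex at x = 12/4 = 3, where AVC = 24 - 12·3 + 2·3^2 = $6.
With P < min AVC ($2 < $6), every unit sold adds to the loss.
The firm minimizes its loss by shutting down and losing only its fixed cost of $170.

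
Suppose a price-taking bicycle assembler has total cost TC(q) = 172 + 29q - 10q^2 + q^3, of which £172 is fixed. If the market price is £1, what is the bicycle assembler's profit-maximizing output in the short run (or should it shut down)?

Strip out fixed cost: VC = 29q - 10q^2 + q^3. Then AVC = 29 - 10q + q^2 and MC = 29 - 20q + 3q^2.
AVC is minimized where dAVC/dq = -10 + 2q = 0, at q = 5; min AVC = 29 - 10·5 + 5^2 = £4.
Since P = £1 < min AVC = £4, price fails to cover variable cost at any output.
The firm minimizes its loss by shutting down and losing only its fixed cost of £172.

Shut down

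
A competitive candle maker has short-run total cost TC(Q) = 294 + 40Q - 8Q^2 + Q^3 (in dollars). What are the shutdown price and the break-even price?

Shutdown price = $24; break-even price = $75

Shutdown price = min AVC. AVC = 40 - 8Q + Q^2, with vertex at Q = 4 and minimum $24.
ATC = 294/Q + 40 - 8Q + Q^2. Setting dATC/dQ = −294/Q^2 − 8 + 2Q = 0 gives Q = 7 (since 2·7^3 − 8·7^2 = 294).
min ATC = 294/7 + 40 − 8·7 + 7^2 = $75. That is the break-even price.
For $24 ≤ P < $75 the firm produces at a loss; below $24 it shuts down.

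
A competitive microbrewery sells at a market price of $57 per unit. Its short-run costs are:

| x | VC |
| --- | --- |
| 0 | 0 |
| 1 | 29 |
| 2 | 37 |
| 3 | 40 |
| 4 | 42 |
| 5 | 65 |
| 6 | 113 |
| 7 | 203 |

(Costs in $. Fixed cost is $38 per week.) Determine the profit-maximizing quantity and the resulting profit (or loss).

x = 6; profit = $191

Tabulate TR − TC: x=0: -38; x=1: -10; x=2: 39; x=3: 93; x=4: 148; x=5: 182; x=6: 191; x=7: 158.
Profit is maximized at x = 6. AVC there is 113/6 = $18.83 ≤ P, so producing beats shutting down (which would give -$38).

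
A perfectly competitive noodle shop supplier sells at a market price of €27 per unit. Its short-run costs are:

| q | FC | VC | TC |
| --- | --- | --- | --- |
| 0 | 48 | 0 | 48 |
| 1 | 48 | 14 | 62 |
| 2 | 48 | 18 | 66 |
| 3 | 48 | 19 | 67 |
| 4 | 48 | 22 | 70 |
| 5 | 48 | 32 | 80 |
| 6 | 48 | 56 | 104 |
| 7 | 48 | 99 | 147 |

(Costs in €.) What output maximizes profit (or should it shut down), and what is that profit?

Tabulate TR − TC: q=0: -48; q=1: -35; q=2: -12; q=3: 14; q=4: 38; q=5: 55; q=6: 58; q=7: 42.
Profit is maximized at q = 6. AVC there is 56/6 = €9.33 ≤ P, so producing beats shutting down (which would give -€48).

q = 6; profit = €58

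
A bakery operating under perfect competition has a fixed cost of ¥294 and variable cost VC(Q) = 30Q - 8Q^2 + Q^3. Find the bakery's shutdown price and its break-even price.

Shutdown price = ¥14; break-even price = ¥65

AVC = 30 - 8Q + Q^2; minimized at Q = 4, giving min AVC = ¥14. That is the shutdown price.
ATC = 294/Q + 30 - 8Q + Q^2. Setting dATC/dQ = −294/Q^2 − 8 + 2Q = 0 gives Q = 7 (since 2·7^3 − 8·7^2 = 294).
min ATC = 294/7 + 30 − 8·7 + 7^2 = ¥65. That is the break-even price.
For ¥14 ≤ P < ¥65 the firm produces at a loss; below ¥14 it shuts down.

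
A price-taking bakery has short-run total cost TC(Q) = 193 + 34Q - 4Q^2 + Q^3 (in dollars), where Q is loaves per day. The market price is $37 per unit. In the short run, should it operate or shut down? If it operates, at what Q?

Produce at Q = 3

From TC, MC = TC'(Q) = 34 - 8Q + 3Q^2 and AVC = VC/Q = 34 - 4Q + Q^2.
AVC is minimized where dAVC/dQ = -4 + 2Q = 0, at Q = 2; min AVC = 34 - 4·2 + 2^2 = $30.
Since P = $37 ≥ min AVC = $30, price covers variable cost and the firm should produce.
Set P = MC: 37 = 34 - 8Q + 3Q^2 → -3 - 8Q + 3Q^2 = 0. The roots are Q = -1/3 and Q = 3; the profit-maximizing output is on the rising part of MC, so Q* = 3.
Check: AVC at Q = 3 is $31 ≤ P, so revenue covers variable cost.
Profit = P·Q − TC = 37·3 − 286 = -$175, a loss, but smaller than the $193 fixed cost the firm would lose by shutting down.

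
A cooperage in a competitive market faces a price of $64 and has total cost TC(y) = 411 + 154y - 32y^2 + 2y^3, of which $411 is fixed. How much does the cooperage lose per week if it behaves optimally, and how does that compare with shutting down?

AVC = 154 - 32y + 2y^2; min AVC = $26 at y = 8. Since P = $64 ≥ min AVC, the firm produces.
MC = 154 - 64y + 6y^2. Setting P = MC and taking the root on the rising branch gives y* = 9.
TR = 64·9 = 576. TC = 411 + 252 = 663. Profit = 576 − 663 = -$87.
By producing, the firm covers all variable cost plus $324 of fixed cost; shutting down would lose the full $411.

Profit = -$87 at y = 9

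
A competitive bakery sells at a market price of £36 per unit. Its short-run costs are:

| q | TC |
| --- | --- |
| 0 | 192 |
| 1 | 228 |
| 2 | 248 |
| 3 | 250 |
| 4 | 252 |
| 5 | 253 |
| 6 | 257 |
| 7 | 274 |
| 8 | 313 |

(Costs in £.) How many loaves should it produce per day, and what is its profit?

q = 7; profit = -£22

Profit at each row (π = 36q − TC): q=0: -192; q=1: -192; q=2: -176; q=3: -142; q=4: -108; q=5: -73; q=6: -41; q=7: -22; q=8: -25.
Profit is maximized at q = 7. AVC there is 82/7 = £11.71 ≤ P, so producing beats shutting down (which would give -£192).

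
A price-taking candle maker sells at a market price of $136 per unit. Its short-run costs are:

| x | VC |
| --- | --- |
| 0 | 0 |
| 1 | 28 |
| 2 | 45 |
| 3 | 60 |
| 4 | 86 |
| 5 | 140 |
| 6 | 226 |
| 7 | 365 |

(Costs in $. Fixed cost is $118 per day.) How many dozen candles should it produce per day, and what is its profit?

x = 6; profit = $472

Profit at each row (π = 136x − TC): x=0: -118; x=1: -10; x=2: 109; x=3: 230; x=4: 340; x=5: 422; x=6: 472; x=7: 469.
Profit is maximized at x = 6. AVC there is 226/6 = $37.67 ≤ P, so producing beats shutting down (which would give -$118).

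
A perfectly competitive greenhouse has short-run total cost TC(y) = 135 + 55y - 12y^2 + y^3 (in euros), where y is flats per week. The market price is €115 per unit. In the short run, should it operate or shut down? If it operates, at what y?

Variable cost is VC = 55y - 12y^2 + y^3, so AVC = VC/y = 55 - 12y + y^2 and MC = dTC/dy = 55 - 24y + 3y^2.
AVC is minimized where dAVC/dy = -12 + 2y = 0, at y = 6; min AVC = 55 - 12·6 + 6^2 = €19.
Because €115 ≥ €19, revenue can cover variable cost; the firm operates.
P = MC gives -60 - 24y + 3y^2 = 0, with roots -2 and 10. Take the larger (rising MC): y* = 10.
Check: AVC at y = 10 is €35 ≤ P, so revenue covers variable cost.
Profit = P·y − TC = 115·10 − 485 = €665.

Produce at y = 10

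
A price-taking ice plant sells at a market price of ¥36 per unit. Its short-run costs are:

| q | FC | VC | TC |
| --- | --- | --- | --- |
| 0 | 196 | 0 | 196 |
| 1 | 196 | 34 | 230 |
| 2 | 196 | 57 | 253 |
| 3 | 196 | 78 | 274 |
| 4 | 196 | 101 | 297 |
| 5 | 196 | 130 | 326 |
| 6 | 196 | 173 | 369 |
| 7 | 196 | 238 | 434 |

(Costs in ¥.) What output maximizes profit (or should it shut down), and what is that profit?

q = 5; profit = -¥146

Profit at each row (π = 36q − TC): q=0: -196; q=1: -194; q=2: -181; q=3: -166; q=4: -153; q=5: -146; q=6: -153; q=7: -182.
Profit is maximized at q = 5. AVC there is 130/5 = ¥26 ≤ P, so producing beats shutting down (which would give -¥196).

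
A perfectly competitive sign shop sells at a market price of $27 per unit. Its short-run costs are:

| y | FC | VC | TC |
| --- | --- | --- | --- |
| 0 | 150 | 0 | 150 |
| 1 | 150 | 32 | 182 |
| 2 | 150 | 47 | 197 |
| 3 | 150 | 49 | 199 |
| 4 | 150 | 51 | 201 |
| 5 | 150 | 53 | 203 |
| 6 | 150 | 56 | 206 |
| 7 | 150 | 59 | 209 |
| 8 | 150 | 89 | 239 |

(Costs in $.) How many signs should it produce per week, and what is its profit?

y = 7; profit = -$20

Tabulate TR − TC: y=0: -150; y=1: -155; y=2: -143; y=3: -118; y=4: -93; y=5: -68; y=6: -44; y=7: -20; y=8: -23.
Profit is maximized at y = 7. AVC there is 59/7 = $8.43 ≤ P, so producing beats shutting down (which would give -$150).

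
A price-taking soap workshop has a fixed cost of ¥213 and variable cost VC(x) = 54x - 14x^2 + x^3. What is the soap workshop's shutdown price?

¥5 per unit

The firm shuts down when price falls below the minimum of average variable cost. AVC = VC/x = 54 - 14x + x^2.
At the minimum of AVC, MC = AVC. MC = 54 - 28x + 3x^2; setting MC = AVC gives 2x^2 - 14x = 0, so x = 7. min AVC = 5.
For P < ¥5 the firm produces nothing.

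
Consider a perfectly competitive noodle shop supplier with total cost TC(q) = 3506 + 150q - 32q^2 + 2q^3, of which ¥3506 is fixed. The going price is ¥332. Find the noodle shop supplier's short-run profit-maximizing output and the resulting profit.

AVC = 150 - 32q + 2q^2 has its minimum ¥22 at q = 8; price ¥332 clears that bar, so the firm operates.
MC = 150 - 64q + 6q^2. Setting P = MC and taking the root on the rising branch gives q* = 13.
TR = 332·13 = 4316. TC = 3506 + 936 = 4442. Profit = 4316 − 4442 = -¥126.
Shutting down would mean losing the fixed cost of ¥3506, so operating at a loss of ¥126 is better by ¥3380.

Profit = -¥126 at q = 13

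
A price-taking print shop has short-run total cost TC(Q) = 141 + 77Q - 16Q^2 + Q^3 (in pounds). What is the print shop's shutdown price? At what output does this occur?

£13 per unit, at Q = 8

The shutdown price is the minimum of AVC. VC = 77Q - 16Q^2 + Q^3, so AVC = 77 - 16Q + Q^2.
At the minimum of AVC, MC = AVC. MC = 77 - 32Q + 3Q^2; setting MC = AVC gives 2Q^2 - 16Q = 0, so Q = 8. min AVC = 13.
For P < £13 the firm produces nothing.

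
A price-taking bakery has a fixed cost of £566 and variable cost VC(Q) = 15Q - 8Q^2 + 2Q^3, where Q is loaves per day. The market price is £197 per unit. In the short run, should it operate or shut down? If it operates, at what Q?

Produce at Q = 7

Strip out fixed cost: VC = 15Q - 8Q^2 + 2Q^3. Then AVC = 15 - 8Q + 2Q^2 and MC = 15 - 16Q + 6Q^2.
AVC hits its minimum where MC = AVC, at Q = 2, giving min AVC = 15 - 8·2 + 2·2^2 = £7.
P = £197 exceeds min AVC = £7, so the firm stays open.
Solving P = MC: -182 - 16Q + 6Q^2 = 0 ⇒ Q = -13/3 or 7. On the upward-sloping branch, Q* = 7.
Check: AVC at Q = 7 is £57 ≤ P, so revenue covers variable cost.
Profit = P·Q − TC = 197·7 − 965 = £414.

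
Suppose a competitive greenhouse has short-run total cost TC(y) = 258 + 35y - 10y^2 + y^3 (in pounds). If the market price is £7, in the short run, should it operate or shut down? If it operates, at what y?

Strip out fixed cost: VC = 35y - 10y^2 + y^3. Then AVC = 35 - 10y + y^2 and MC = 35 - 20y + 3y^2.
AVC is minimized where dAVC/dy = -10 + 2y = 0, at y = 5; min AVC = 35 - 10·5 + 5^2 = £10.
With P < min AVC (£7 < £10), every unit sold adds to the loss.
Best response: produce nothing and absorb the £258 fixed cost.

Shut down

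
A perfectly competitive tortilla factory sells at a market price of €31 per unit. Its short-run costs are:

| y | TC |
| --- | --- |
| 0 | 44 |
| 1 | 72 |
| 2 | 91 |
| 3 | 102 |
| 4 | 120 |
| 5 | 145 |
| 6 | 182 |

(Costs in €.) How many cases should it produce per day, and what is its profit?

Tabulate TR − TC: y=0: -44; y=1: -41; y=2: -29; y=3: -9; y=4: 4; y=5: 10; y=6: 4.
Profit is maximized at y = 5. AVC there is 101/5 = €20.20 ≤ P, so producing beats shutting down (which would give -€44).

y = 5; profit = €10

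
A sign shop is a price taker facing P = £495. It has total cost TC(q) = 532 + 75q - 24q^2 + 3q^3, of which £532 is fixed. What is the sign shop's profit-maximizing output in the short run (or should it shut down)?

Variable cost is VC = 75q - 24q^2 + 3q^3, so AVC = VC/q = 75 - 24q + 3q^2 and MC = dTC/dq = 75 - 48q + 9q^2.
AVC is minimized where dAVC/dq = -24 + 6q = 0, at q = 4; min AVC = 75 - 24·4 + 3·4^2 = £27.
Because £495 ≥ £27, revenue can cover variable cost; the firm operates.
P = MC gives -420 - 48q + 9q^2 = 0, with roots -14/3 and 10. Take the larger (rising MC): q* = 10.
Check: AVC at q = 10 is £135 ≤ P, so revenue covers variable cost.
Profit = P·q − TC = 495·10 − 1882 = £3068.

Produce at q = 10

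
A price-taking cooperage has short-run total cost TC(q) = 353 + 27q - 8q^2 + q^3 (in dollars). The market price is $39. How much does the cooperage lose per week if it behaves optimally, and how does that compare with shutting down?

AVC = 27 - 8q + q^2 has its minimum $11 at q = 4; price $39 clears that bar, so the firm operates.
MC = 27 - 16q + 3q^2. Setting P = MC and taking the root on the rising branch gives q* = 6.
TR = 39·6 = 234. TC = 353 + 90 = 443. Profit = 234 − 443 = -$209.
That loss of $209 beats the $353 the firm would lose by shutting down; producing recovers $144 of fixed cost.

Profit = -$209 at q = 6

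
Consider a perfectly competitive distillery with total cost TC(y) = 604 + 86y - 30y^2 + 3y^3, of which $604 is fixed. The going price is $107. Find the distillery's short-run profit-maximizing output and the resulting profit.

AVC = 86 - 30y + 3y^2; min AVC = $11 at y = 5. Since P = $107 ≥ min AVC, the firm produces.
MC = 86 - 60y + 9y^2. Setting P = MC and taking the root on the rising branch gives y* = 7.
TR = 107·7 = 749. TC = 604 + 161 = 765. Profit = 749 − 765 = -$16.
That loss of $16 beats the $604 the firm would lose by shutting down; producing recovers $588 of fixed cost.

Profit = -$16 at y = 7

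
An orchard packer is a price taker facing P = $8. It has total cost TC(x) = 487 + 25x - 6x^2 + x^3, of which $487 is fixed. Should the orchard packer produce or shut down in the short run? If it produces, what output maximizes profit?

Shut down

Strip out fixed cost: VC = 25x - 6x^2 + x^3. Then AVC = 25 - 6x + x^2 and MC = 25 - 12x + 3x^2.
AVC hits its minimum where MC = AVC, at x = 3, giving min AVC = 25 - 6·3 + 3^2 = $16.
With P < min AVC ($8 < $16), every unit sold adds to the loss.
Shutting down limits the loss to fixed cost, $487.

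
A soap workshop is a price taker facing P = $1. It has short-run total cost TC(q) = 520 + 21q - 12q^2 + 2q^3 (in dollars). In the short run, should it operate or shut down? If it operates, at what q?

Strip out fixed cost: VC = 21q - 12q^2 + 2q^3. Then AVC = 21 - 12q + 2q^2 and MC = 21 - 24q + 6q^2.
AVC is minimized where dAVC/dq = -12 + 4q = 0, at q = 3; min AVC = 21 - 12·3 + 2·3^2 = $3.
Since P = $1 < min AVC = $3, price fails to cover variable cost at any output.
The firm minimizes its loss by shutting down and losing only its fixed cost of $520.

Shut down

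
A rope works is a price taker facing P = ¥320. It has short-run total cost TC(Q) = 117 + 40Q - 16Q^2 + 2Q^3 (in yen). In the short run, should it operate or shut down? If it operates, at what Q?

Produce at Q = 10

Strip out fixed cost: VC = 40Q - 16Q^2 + 2Q^3. Then AVC = 40 - 16Q + 2Q^2 and MC = 40 - 32Q + 6Q^2.
AVC is minimized where dAVC/dQ = -16 + 4Q = 0, at Q = 4; min AVC = 40 - 16·4 + 2·4^2 = ¥8.
Because ¥320 ≥ ¥8, revenue can cover variable cost; the firm operates.
P = MC gives -280 - 32Q + 6Q^2 = 0, with roots -14/3 and 10. Take the larger (rising MC): Q* = 10.
Check: AVC at Q = 10 is ¥80 ≤ P, so revenue covers variable cost.
Profit = P·Q − TC = 320·10 − 917 = ¥2283.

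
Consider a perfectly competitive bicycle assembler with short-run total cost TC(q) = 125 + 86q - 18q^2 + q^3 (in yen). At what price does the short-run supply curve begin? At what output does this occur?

¥5 per unit, at q = 9

The firm shuts down when price falls below the minimum of average variable cost. AVC = VC/q = 86 - 18q + q^2.
dAVC/dq = -18 + 2q = 0 gives q = 9. min AVC = 86 - 18·9 + 9^2 = 5.
The firm shuts down for any P below ¥5.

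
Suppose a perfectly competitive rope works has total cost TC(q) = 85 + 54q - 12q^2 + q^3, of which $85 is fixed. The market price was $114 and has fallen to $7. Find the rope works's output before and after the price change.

AVC = 54 - 12q + q^2, minimized at q = 6 where min AVC = $18. MC = 54 - 24q + 3q^2.
At P = $114 ≥ min AVC, set P = MC on the rising branch: q = 10.
At P = $7 < min AVC = $18, price no longer covers variable cost at any output, so the firm shuts down: q = 0.

Output falls from 10 to 0 (the firm shuts down)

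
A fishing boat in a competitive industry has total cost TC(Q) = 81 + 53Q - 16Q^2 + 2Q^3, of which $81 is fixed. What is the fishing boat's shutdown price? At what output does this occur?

The firm shuts down when price falls below the minimum of average variable cost. AVC = VC/Q = 53 - 16Q + 2Q^2.
dAVC/dQ = -16 + 4Q = 0 gives Q = 4. min AVC = 53 - 16·4 + 2·4^2 = 21.
So the shutdown price is $21.

$21 per unit, at Q = 4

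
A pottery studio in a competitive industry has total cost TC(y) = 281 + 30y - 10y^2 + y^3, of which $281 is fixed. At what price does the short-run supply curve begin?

Short-run supply begins at min AVC. From VC = 30y - 10y^2 + y^3, AVC = 30 - 10y + y^2.
At the minimum of AVC, MC = AVC. MC = 30 - 20y + 3y^2; setting MC = AVC gives 2y^2 - 10y = 0, so y = 5. min AVC = 5.
So the shutdown price is $5.

$5 per unit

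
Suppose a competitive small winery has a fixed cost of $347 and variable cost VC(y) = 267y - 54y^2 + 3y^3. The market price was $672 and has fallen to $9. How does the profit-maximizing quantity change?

Output falls from 15 to 0 (the firm shuts down)

AVC = 267 - 54y + 3y^2, minimized at y = 9 where min AVC = $24. MC = 267 - 108y + 9y^2.
At P = $672 ≥ min AVC, set P = MC on the rising branch: y = 15.
At P = $9 < min AVC = $24, price no longer covers variable cost at any output, so the firm shuts down: y = 0.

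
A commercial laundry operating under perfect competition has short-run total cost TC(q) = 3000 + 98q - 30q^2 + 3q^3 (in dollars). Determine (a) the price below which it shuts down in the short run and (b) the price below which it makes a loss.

Shutdown price = min AVC. AVC = 98 - 30q + 3q^2, with vertex at q = 5 and minimum $23.
ATC = 3000/q + 98 - 30q + 3q^2. Setting dATC/dq = −3000/q^2 − 30 + 6q = 0 gives q = 10 (since 6·10^3 − 30·10^2 = 3000).
min ATC = 3000/10 + 98 − 30·10 + 3·10^2 = $398. That is the break-even price.
Between these two prices the firm operates at a loss; above $398 it earns a profit.

Shutdown price = $23; break-even price = $398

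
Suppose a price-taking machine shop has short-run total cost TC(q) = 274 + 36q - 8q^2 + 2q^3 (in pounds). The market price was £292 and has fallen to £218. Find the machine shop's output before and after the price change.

MC = 36 - 16q + 6q^2; the shutdown threshold is min AVC = £28 (at q = 2).
At P = £292 ≥ min AVC, set P = MC on the rising branch: q = 8.
At P = £218 ≥ min AVC, set P = MC: q = 7. The firm stays open but cuts output.

Output falls from 8 to 7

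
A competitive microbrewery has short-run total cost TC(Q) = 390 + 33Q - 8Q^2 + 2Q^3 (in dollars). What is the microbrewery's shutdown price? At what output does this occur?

The firm shuts down when price falls below the minimum of average variable cost. AVC = VC/Q = 33 - 8Q + 2Q^2.
dAVC/dQ = -8 + 4Q = 0 gives Q = 2. min AVC = 33 - 8·2 + 2·2^2 = 25.
So the shutdown price is $25.

$25 per unit, at Q = 2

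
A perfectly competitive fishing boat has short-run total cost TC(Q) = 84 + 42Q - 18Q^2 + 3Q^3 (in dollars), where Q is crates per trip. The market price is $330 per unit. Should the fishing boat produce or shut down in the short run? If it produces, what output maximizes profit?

Variable cost is VC = 42Q - 18Q^2 + 3Q^3, so AVC = VC/Q = 42 - 18Q + 3Q^2 and MC = dTC/dQ = 42 - 36Q + 9Q^2.
The AVC parabola has its vertex at Q = 18/6 = 3, where AVC = 42 - 18·3 + 3·3^2 = $15.
Since P = $330 ≥ min AVC = $15, price covers variable cost and the firm should produce.
Set P = MC: 330 = 42 - 36Q + 9Q^2 → -288 - 36Q + 9Q^2 = 0. The roots are Q = -4 and Q = 8; the profit-maximizing output is on the rising part of MC, so Q* = 8.
Check: AVC at Q = 8 is $90 ≤ P, so revenue covers variable cost.
Profit = P·Q − TC = 330·8 − 804 = $1836.

Produce at Q = 8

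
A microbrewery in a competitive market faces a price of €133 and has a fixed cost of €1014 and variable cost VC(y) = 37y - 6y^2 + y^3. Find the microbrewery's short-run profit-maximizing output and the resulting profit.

Profit = -€374 at y = 8

AVC = 37 - 6y + y^2 has its minimum €28 at y = 3; price €133 clears that bar, so the firm operates.
MC = 37 - 12y + 3y^2. Setting P = MC and taking the root on the rising branch gives y* = 8.
TR = 133·8 = 1064. TC = 1014 + 424 = 1438. Profit = 1064 − 1438 = -€374.
That loss of €374 beats the €1014 the firm would lose by shutting down; producing recovers €640 of fixed cost.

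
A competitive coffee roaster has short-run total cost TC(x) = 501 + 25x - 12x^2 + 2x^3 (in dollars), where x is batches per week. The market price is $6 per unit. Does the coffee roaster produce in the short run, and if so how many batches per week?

Shut down

Variable cost is VC = 25x - 12x^2 + 2x^3, so AVC = VC/x = 25 - 12x + 2x^2 and MC = dTC/dx = 25 - 24x + 6x^2.
AVC is minimized where dAVC/dx = -12 + 4x = 0, at x = 3; min AVC = 25 - 12·3 + 2·3^2 = $7.
P = $6 lies below min AVC = $7; no output level covers variable cost.
The firm minimizes its loss by shutting down and losing only its fixed cost of $501.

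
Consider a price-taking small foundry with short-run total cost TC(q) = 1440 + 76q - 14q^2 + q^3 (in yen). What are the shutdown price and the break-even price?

Shutdown price = ¥27; break-even price = ¥172

Shutdown price = min AVC. AVC = 76 - 14q + q^2, with vertex at q = 7 and minimum ¥27.
ATC = 1440/q + 76 - 14q + q^2. Setting dATC/dq = −1440/q^2 − 14 + 2q = 0 gives q = 12 (since 2·12^3 − 14·12^2 = 1440).
min ATC = 1440/12 + 76 − 14·12 + 12^2 = ¥172. That is the break-even price.
For ¥27 ≤ P < ¥172 the firm produces at a loss; below ¥27 it shuts down.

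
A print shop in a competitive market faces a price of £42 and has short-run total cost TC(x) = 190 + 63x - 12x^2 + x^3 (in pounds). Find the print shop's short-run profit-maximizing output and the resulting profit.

AVC = 63 - 12x + x^2 has its minimum £27 at x = 6; price £42 clears that bar, so the firm operates.
With MC = 63 - 24x + 3x^2, P = MC on the upward-sloping part at x* = 7.
TR = 42·7 = 294. TC = 190 + 196 = 386. Profit = 294 − 386 = -£92.
Shutting down would mean losing the fixed cost of £190, so operating at a loss of £92 is better by £98.

Profit = -£92 at x = 7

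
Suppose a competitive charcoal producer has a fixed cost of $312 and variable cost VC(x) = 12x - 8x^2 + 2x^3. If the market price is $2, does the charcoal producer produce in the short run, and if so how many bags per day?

From TC, MC = TC'(x) = 12 - 16x + 6x^2 and AVC = VC/x = 12 - 8x + 2x^2.
The AVC parabola has its vertex at x = 8/4 = 2, where AVC = 12 - 8·2 + 2·2^2 = $4.
Since P = $2 < min AVC = $4, price fails to cover variable cost at any output.
Shutting down limits the loss to fixed cost, $312.

Shut down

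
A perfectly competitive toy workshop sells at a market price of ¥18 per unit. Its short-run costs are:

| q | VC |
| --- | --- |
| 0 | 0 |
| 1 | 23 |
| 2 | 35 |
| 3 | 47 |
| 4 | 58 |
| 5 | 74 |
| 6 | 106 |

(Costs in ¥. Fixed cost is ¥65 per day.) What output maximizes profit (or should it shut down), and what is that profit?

Tabulate TR − TC: q=0: -65; q=1: -70; q=2: -64; q=3: -58; q=4: -51; q=5: -49; q=6: -63.
Profit is maximized at q = 5. AVC there is 74/5 = ¥14.80 ≤ P, so producing beats shutting down (which would give -¥65).

q = 5; profit = -¥49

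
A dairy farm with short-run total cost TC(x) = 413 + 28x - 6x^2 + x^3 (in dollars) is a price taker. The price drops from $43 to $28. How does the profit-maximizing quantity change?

MC = 28 - 12x + 3x^2; the shutdown threshold is min AVC = $19 (at x = 3).
At P = $43 ≥ min AVC, set P = MC on the rising branch: x = 5.
At P = $28 ≥ min AVC, set P = MC: x = 4. The firm stays open but cuts output.

Output falls from 5 to 4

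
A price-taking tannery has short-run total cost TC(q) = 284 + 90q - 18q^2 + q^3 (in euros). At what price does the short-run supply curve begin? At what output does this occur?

€9 per unit, at q = 9

The shutdown price is the minimum of AVC. VC = 90q - 18q^2 + q^3, so AVC = 90 - 18q + q^2.
dAVC/dq = -18 + 2q = 0 gives q = 9. min AVC = 90 - 18·9 + 9^2 = 9.
For P < €9 the firm produces nothing.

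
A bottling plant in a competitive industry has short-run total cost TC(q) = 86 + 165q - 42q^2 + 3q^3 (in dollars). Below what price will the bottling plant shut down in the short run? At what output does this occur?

Short-run supply begins at min AVC. From VC = 165q - 42q^2 + 3q^3, AVC = 165 - 42q + 3q^2.
dAVC/dq = -42 + 6q = 0 gives q = 7. min AVC = 165 - 42·7 + 3·7^2 = 18.
For P < $18 the firm produces nothing.

$18 per unit, at q = 7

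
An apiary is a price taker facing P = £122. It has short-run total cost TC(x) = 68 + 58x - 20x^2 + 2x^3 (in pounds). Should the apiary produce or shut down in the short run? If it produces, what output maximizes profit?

From TC, MC = TC'(x) = 58 - 40x + 6x^2 and AVC = VC/x = 58 - 20x + 2x^2.
AVC is minimized where dAVC/dx = -20 + 4x = 0, at x = 5; min AVC = 58 - 20·5 + 2·5^2 = £8.
P = £122 exceeds min AVC = £8, so the firm stays open.
Solving P = MC: -64 - 40x + 6x^2 = 0 ⇒ x = -4/3 or 8. On the upward-sloping branch, x* = 8.
Check: AVC at x = 8 is £26 ≤ P, so revenue covers variable cost.
Profit = P·x − TC = 122·8 − 276 = £700.

Produce at x = 8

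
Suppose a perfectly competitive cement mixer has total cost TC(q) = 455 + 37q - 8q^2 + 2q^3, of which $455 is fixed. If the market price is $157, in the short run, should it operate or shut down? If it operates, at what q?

From TC, MC = TC'(q) = 37 - 16q + 6q^2 and AVC = VC/q = 37 - 8q + 2q^2.
AVC hits its minimum where MC = AVC, at q = 2, giving min AVC = 37 - 8·2 + 2·2^2 = $29.
Since P = $157 ≥ min AVC = $29, price covers variable cost and the firm should produce.
Set P = MC: 157 = 37 - 16q + 6q^2 → -120 - 16q + 6q^2 = 0. The roots are q = -10/3 and q = 6; the profit-maximizing output is on the rising part of MC, so q* = 6.
Check: AVC at q = 6 is $61 ≤ P, so revenue covers variable cost.
Profit = P·q − TC = 157·6 − 821 = $121.

Produce at q = 6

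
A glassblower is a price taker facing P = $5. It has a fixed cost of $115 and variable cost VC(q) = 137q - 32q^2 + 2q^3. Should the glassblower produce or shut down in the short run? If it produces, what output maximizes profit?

Shut down

Variable cost is VC = 137q - 32q^2 + 2q^3, so AVC = VC/q = 137 - 32q + 2q^2 and MC = dTC/dq = 137 - 64q + 6q^2.
The AVC parabola has its vertex at q = 32/4 = 8, where AVC = 137 - 32·8 + 2·8^2 = $9.
With P < min AVC ($5 < $9), every unit sold adds to the loss.
The firm minimizes its loss by shutting down and losing only its fixed cost of $115.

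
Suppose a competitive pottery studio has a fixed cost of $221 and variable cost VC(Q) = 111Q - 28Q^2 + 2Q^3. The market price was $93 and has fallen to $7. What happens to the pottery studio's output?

Output falls from 9 to 0 (the firm shuts down)

MC = 111 - 56Q + 6Q^2; the shutdown threshold is min AVC = $13 (at Q = 7).
At P = $93 ≥ min AVC, set P = MC on the rising branch: Q = 9.
At P = $7 < min AVC = $13, price no longer covers variable cost at any output, so the firm shuts down: Q = 0.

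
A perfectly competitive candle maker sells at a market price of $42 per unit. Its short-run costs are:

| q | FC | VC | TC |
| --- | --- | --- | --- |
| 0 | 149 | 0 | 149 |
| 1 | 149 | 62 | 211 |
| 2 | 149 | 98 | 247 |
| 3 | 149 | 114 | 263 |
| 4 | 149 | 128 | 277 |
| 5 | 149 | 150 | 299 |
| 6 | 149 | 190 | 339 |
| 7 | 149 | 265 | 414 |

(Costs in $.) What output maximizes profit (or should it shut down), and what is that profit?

q = 6; profit = -$87

Profit at each row (π = 42q − TC): q=0: -149; q=1: -169; q=2: -163; q=3: -137; q=4: -109; q=5: -89; q=6: -87; q=7: -120.
Profit is maximized at q = 6. AVC there is 190/6 = $31.67 ≤ P, so producing beats shutting down (which would give -$149).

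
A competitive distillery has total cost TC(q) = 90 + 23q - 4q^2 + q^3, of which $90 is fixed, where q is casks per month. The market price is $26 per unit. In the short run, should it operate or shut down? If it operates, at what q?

Produce at q = 3

From TC, MC = TC'(q) = 23 - 8q + 3q^2 and AVC = VC/q = 23 - 4q + q^2.
The AVC parabola has its vertex at q = 4/2 = 2, where AVC = 23 - 4·2 + 2^2 = $19.
P = $26 exceeds min AVC = $19, so the firm stays open.
Solving P = MC: -3 - 8q + 3q^2 = 0 ⇒ q = -1/3 or 3. On the upward-sloping branch, q* = 3.
Check: AVC at q = 3 is $20 ≤ P, so revenue covers variable cost.
Profit = P·q − TC = 26·3 − 150 = -$72, a loss, but smaller than the $90 fixed cost the firm would lose by shutting down.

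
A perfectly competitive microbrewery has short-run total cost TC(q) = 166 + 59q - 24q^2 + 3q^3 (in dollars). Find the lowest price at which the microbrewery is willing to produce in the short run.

Short-run supply begins at min AVC. From VC = 59q - 24q^2 + 3q^3, AVC = 59 - 24q + 3q^2.
dAVC/dq = -24 + 6q = 0 gives q = 4. min AVC = 59 - 24·4 + 3·4^2 = 11.
The firm shuts down for any P below $11.

$11 per unit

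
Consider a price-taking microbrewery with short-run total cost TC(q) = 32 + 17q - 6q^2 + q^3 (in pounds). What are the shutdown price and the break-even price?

Shutdown price = min AVC. AVC = 17 - 6q + q^2, with vertex at q = 3 and minimum £8.
ATC = 32/q + 17 - 6q + q^2. Setting dATC/dq = −32/q^2 − 6 + 2q = 0 gives q = 4 (since 2·4^3 − 6·4^2 = 32).
min ATC = 32/4 + 17 − 6·4 + 4^2 = £17. That is the break-even price.
For £8 ≤ P < £17 the firm produces at a loss; below £8 it shuts down.

Shutdown price = £8; break-even price = £17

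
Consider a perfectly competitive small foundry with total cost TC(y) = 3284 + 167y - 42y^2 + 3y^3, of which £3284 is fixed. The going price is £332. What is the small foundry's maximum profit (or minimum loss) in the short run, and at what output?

AVC = 167 - 42y + 3y^2 has its minimum £20 at y = 7; price £332 clears that bar, so the firm operates.
With MC = 167 - 84y + 9y^2, P = MC on the upward-sloping part at y* = 11.
TR = 332·11 = 3652. TC = 3284 + 748 = 4032. Profit = 3652 − 4032 = -£380.
That loss of £380 beats the £3284 the firm would lose by shutting down; producing recovers £2904 of fixed cost.

Profit = -£380 at y = 11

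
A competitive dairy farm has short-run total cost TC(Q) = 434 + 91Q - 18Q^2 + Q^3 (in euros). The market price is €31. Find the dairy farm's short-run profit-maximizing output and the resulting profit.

AVC = 91 - 18Q + Q^2 has its minimum €10 at Q = 9; price €31 clears that bar, so the firm operates.
With MC = 91 - 36Q + 3Q^2, P = MC on the upward-sloping part at Q* = 10.
TR = 31·10 = 310. TC = 434 + 110 = 544. Profit = 310 − 544 = -€234.
By producing, the firm covers all variable cost plus €200 of fixed cost; shutting down would lose the full €434.

Profit = -€234 at Q = 10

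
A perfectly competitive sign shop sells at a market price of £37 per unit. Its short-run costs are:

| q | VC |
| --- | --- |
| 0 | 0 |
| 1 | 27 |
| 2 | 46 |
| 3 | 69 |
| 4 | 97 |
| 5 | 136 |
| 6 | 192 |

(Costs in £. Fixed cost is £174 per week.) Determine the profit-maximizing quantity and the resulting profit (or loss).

Tabulate TR − TC: q=0: -174; q=1: -164; q=2: -146; q=3: -132; q=4: -123; q=5: -125; q=6: -144.
Profit is maximized at q = 4. AVC there is 97/4 = £24.25 ≤ P, so producing beats shutting down (which would give -£174).

q = 4; profit = -£123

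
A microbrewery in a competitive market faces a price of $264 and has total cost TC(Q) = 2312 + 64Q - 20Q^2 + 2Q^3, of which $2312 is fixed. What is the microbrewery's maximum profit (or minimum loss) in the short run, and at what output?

AVC = 64 - 20Q + 2Q^2 has its minimum $14 at Q = 5; price $264 clears that bar, so the firm operates.
MC = 64 - 40Q + 6Q^2. Setting P = MC and taking the root on the rising branch gives Q* = 10.
TR = 264·10 = 2640. TC = 2312 + 640 = 2952. Profit = 2640 − 2952 = -$312.
That loss of $312 beats the $2312 the firm would lose by shutting down; producing recovers $2000 of fixed cost.

Profit = -$312 at Q = 10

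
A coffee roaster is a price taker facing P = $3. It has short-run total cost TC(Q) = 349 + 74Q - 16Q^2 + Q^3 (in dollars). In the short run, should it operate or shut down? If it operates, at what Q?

From TC, MC = TC'(Q) = 74 - 32Q + 3Q^2 and AVC = VC/Q = 74 - 16Q + Q^2.
AVC hits its minimum where MC = AVC, at Q = 8, giving min AVC = 74 - 16·8 + 8^2 = $10.
With P < min AVC ($3 < $10), every unit sold adds to the loss.
Shutting down limits the loss to fixed cost, $349.

Shut down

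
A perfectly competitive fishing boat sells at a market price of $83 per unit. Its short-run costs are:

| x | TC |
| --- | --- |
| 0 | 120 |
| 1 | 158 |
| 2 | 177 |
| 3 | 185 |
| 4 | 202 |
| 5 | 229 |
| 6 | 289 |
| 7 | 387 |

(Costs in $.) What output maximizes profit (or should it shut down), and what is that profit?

x = 6; profit = $209

Compute π = P·x − TC at each output: x=0: -120; x=1: -75; x=2: -11; x=3: 64; x=4: 130; x=5: 186; x=6: 209; x=7: 194.
Profit is maximized at x = 6. AVC there is 169/6 = $28.17 ≤ P, so producing beats shutting down (which would give -$120).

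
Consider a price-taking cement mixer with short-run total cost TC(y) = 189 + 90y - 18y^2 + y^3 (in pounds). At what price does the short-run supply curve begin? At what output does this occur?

£9 per unit, at y = 9

Short-run supply begins at min AVC. From VC = 90y - 18y^2 + y^3, AVC = 90 - 18y + y^2.
dAVC/dy = -18 + 2y = 0 gives y = 9. min AVC = 90 - 18·9 + 9^2 = 9.
The firm shuts down for any P below £9.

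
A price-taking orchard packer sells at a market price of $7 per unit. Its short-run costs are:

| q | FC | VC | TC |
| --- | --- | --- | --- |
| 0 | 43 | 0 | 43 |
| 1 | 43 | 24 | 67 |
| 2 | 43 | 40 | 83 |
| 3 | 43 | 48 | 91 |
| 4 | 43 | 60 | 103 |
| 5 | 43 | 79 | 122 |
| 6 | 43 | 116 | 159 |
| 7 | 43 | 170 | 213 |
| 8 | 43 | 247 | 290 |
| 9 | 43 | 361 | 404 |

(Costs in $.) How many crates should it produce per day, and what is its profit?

Profit at each row (π = 7q − TC): q=0: -43; q=1: -60; q=2: -69; q=3: -70; q=4: -75; q=5: -87; q=6: -117; q=7: -164; q=8: -234; q=9: -341.
Profit is highest at q = 0. Equivalently, the lowest AVC in the table is 60/4 ≈ $15 at q = 4, and P = $7 falls below it — price never covers variable cost, so the firm shuts down and loses only its fixed cost.

q = 0 (shut down); profit = -$43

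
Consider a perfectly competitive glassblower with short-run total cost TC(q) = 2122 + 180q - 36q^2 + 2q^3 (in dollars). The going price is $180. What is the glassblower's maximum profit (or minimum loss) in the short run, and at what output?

Profit = -$394 at q = 12

AVC = 180 - 36q + 2q^2 has its minimum $18 at q = 9; price $180 clears that bar, so the firm operates.
MC = 180 - 72q + 6q^2. Setting P = MC and taking the root on the rising branch gives q* = 12.
TR = 180·12 = 2160. TC = 2122 + 432 = 2554. Profit = 2160 − 2554 = -$394.
By producing, the firm covers all variable cost plus $1728 of fixed cost; shutting down would lose the full $2122.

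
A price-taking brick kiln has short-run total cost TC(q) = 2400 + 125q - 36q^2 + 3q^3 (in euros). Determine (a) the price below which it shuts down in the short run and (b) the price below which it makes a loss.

Shutdown price = €17; break-even price = €305

Shutdown price = min AVC. AVC = 125 - 36q + 3q^2, with vertex at q = 6 and minimum €17.
ATC = 2400/q + 125 - 36q + 3q^2. Setting dATC/dq = −2400/q^2 − 36 + 6q = 0 gives q = 10 (since 6·10^3 − 36·10^2 = 2400).
min ATC = 2400/10 + 125 − 36·10 + 3·10^2 = €305. That is the break-even price.
For €17 ≤ P < €305 the firm produces at a loss; below €17 it shuts down.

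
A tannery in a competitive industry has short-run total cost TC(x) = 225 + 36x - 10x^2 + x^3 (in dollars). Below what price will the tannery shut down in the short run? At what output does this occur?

$11 per unit, at x = 5

The firm shuts down when price falls below the minimum of average variable cost. AVC = VC/x = 36 - 10x + x^2.
dAVC/dx = -10 + 2x = 0 gives x = 5. min AVC = 36 - 10·5 + 5^2 = 11.
So the shutdown price is $11.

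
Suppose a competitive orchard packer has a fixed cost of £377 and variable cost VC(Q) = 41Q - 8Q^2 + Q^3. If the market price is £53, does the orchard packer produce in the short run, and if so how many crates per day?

From TC, MC = TC'(Q) = 41 - 16Q + 3Q^2 and AVC = VC/Q = 41 - 8Q + Q^2.
AVC is minimized where dAVC/dQ = -8 + 2Q = 0, at Q = 4; min AVC = 41 - 8·4 + 4^2 = £25.
P = £53 exceeds min AVC = £25, so the firm stays open.
Set P = MC: 53 = 41 - 16Q + 3Q^2 → -12 - 16Q + 3Q^2 = 0. The roots are Q = -2/3 and Q = 6; the profit-maximizing output is on the rising part of MC, so Q* = 6.
Check: AVC at Q = 6 is £29 ≤ P, so revenue covers variable cost.
Profit = P·Q − TC = 53·6 − 551 = -£233, a loss, but smaller than the £377 fixed cost the firm would lose by shutting down.

Produce at Q = 6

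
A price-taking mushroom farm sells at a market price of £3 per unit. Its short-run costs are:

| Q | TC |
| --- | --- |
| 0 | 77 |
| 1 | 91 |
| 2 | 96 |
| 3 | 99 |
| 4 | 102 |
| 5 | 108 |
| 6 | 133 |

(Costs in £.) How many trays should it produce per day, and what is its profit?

Q = 0 (shut down); profit = -£77

Profit at each row (π = 3Q − TC): Q=0: -77; Q=1: -88; Q=2: -90; Q=3: -90; Q=4: -90; Q=5: -93; Q=6: -115.
Profit is highest at Q = 0. Equivalently, the lowest AVC in the table is 31/5 ≈ £6.20 at Q = 5, and P = £3 falls below it — price never covers variable cost, so the firm shuts down and loses only its fixed cost.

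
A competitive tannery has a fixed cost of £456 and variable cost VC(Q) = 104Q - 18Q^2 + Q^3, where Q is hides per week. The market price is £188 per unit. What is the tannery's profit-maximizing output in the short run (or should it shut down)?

Produce at Q = 14

Strip out fixed cost: VC = 104Q - 18Q^2 + Q^3. Then AVC = 104 - 18Q + Q^2 and MC = 104 - 36Q + 3Q^2.
The AVC parabola has its vertex at Q = 18/2 = 9, where AVC = 104 - 18·9 + 9^2 = £23.
P = £188 exceeds min AVC = £23, so the firm stays open.
P = MC gives -84 - 36Q + 3Q^2 = 0, with roots -2 and 14. Take the larger (rising MC): Q* = 14.
Check: AVC at Q = 14 is £48 ≤ P, so revenue covers variable cost.
Profit = P·Q − TC = 188·14 − 1128 = £1504.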